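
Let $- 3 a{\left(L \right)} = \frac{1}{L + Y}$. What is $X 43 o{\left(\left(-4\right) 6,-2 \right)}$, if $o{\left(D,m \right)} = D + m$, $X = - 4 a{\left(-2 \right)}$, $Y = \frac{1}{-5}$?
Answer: $\frac{22360}{33} \approx 677.58$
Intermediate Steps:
$Y = - \frac{1}{5} \approx -0.2$
$a{\left(L \right)} = - \frac{1}{3 \left(- \frac{1}{5} + L\right)}$ ($a{\left(L \right)} = - \frac{1}{3 \left(L - \frac{1}{5}\right)} = - \frac{1}{3 \left(- \frac{1}{5} + L\right)}$)
$X = - \frac{20}{33}$ ($X = - 4 \left(- \frac{5}{-3 + 15 \left(-2\right)}\right) = - 4 \left(- \frac{5}{-3 - 30}\right) = - 4 \left(- \frac{5}{-33}\right) = - 4 \left(\left(-5\right) \left(- \frac{1}{33}\right)\right) = \left(-4\right) \frac{5}{33} = - \frac{20}{33} \approx -0.60606$)
$X 43 o{\left(\left(-4\right) 6,-2 \right)} = \left(- \frac{20}{33}\right) 43 \left(\left(-4\right) 6 - 2\right) = - \frac{860 \left(-24 - 2\right)}{33} = \left(- \frac{860}{33}\right) \left(-26\right) = \frac{22360}{33}$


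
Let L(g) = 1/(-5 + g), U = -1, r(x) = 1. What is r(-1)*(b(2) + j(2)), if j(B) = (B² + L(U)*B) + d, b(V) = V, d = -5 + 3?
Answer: 11/3 ≈ 3.6667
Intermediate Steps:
d = -2
j(B) = -2 + B² - B/6 (j(B) = (B² + B/(-5 - 1)) - 2 = (B² + B/(-6)) - 2 = (B² - B/6) - 2 = -2 + B² - B/6)
r(-1)*(b(2) + j(2)) = 1*(2 + (-2 + 2² - ⅙*2)) = 1*(2 + (-2 + 4 - ⅓)) = 1*(2 + 5/3) = 1*(11/3) = 11/3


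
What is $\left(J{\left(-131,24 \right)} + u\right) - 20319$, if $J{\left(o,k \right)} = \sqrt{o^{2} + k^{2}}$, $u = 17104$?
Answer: $-3215 + \sqrt{17737} \approx -3081.8$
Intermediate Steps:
$J{\left(o,k \right)} = \sqrt{k^{2} + o^{2}}$
$\left(J{\left(-131,24 \right)} + u\right) - 20319 = \left(\sqrt{24^{2} + \left(-131\right)^{2}} + 17104\right) - 20319 = \left(\sqrt{576 + 17161} + 17104\right) - 20319 = \left(\sqrt{17737} + 17104\right) - 20319 = \left(17104 + \sqrt{17737}\right) - 20319 = -3215 + \sqrt{17737}$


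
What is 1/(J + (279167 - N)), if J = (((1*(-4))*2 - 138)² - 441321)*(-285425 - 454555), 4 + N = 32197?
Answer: 1/310795546874 ≈ 3.2175e-12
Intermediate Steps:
N = 32193 (N = -4 + 32197 = 32193)
J = 310795299900 (J = ((-4*2 - 138)² - 441321)*(-739980) = ((-8 - 138)² - 441321)*(-739980) = ((-146)² - 441321)*(-739980) = (21316 - 441321)*(-739980) = -420005*(-739980) = 310795299900)
1/(J + (279167 - N)) = 1/(310795299900 + (279167 - 1*32193)) = 1/(310795299900 + (279167 - 32193)) = 1/(310795299900 + 246974) = 1/310795546874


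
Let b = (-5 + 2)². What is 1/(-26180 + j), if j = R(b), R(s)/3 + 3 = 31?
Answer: -1/26096 ≈ -3.8320e-5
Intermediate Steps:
b = 9 (b = (-3)² = 9)
R(s) = 84 (R(s) = -9 + 3*31 = -9 + 93 = 84)
j = 84
1/(-26180 + j) = 1/(-26180 + 84) = 1/(-26096) = -1/26096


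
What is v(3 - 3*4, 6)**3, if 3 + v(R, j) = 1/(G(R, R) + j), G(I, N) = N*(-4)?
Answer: -1953125/74088 ≈ -26.362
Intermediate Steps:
G(I, N) = -4*N
v(R, j) = -3 + 1/(j - 4*R) (v(R, j) = -3 + 1/(-4*R + j) = -3 + 1/(j - 4*R))
v(3 - 3*4, 6)**3 = ((-1 - 12*(3 - 3*4) + 3*6)/(-1*6 + 4*(3 - 3*4)))**3 = ((-1 - 12*(3 - 12) + 18)/(-6 + 4*(3 - 12)))**3 = ((-1 - 12*(-9) + 18)/(-6 + 4*(-9)))**3 = ((-1 + 108 + 18)/(-6 - 36))**3 = (125/(-42))**3 = (-1/42*125)**3 = (-125/42)**3 = -1953125/74088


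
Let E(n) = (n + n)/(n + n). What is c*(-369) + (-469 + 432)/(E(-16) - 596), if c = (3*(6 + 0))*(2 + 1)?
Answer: -11855933/595 ≈ -19926.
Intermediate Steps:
E(n) = 1 (E(n) = (2*n)/((2*n)) = (2*n)*(1/(2*n)) = 1)
c = 54 (c = (3*6)*3 = 18*3 = 54)
c*(-369) + (-469 + 432)/(E(-16) - 596) = 54*(-369) + (-469 + 432)/(1 - 596) = -19926 - 37/(-595) = -19926 - 37*(-1/595) = -19926 + 37/595 = -11855933/595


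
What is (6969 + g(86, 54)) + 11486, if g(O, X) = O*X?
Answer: 23099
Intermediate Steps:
(6969 + g(86, 54)) + 11486 = (6969 + 86*54) + 11486 = (6969 + 4644) + 11486 = 11613 + 11486 = 23099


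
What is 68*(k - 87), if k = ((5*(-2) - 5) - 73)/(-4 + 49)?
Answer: -272204/45 ≈ -6049.0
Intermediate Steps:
k = -88/45 (k = ((-10 - 5) - 73)/45 = (-15 - 73)*(1/45) = -88*1/45 = -88/45 ≈ -1.9556)
68*(k - 87) = 68*(-88/45 - 87) = 68*(-4003/45) = -272204/45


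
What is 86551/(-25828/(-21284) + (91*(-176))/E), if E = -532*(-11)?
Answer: -8750219549/154009 ≈ -56816.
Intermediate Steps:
E = 5852
86551/(-25828/(-21284) + (91*(-176))/E) = 86551/(-25828/(-21284) + (91*(-176))/5852) = 86551/(-25828*(-1/21284) - 16016*1/5852) = 86551/(6457/5321 - 52/19) = 86551/(-154009/101099) = 86551*(-101099/154009) = -8750219549/154009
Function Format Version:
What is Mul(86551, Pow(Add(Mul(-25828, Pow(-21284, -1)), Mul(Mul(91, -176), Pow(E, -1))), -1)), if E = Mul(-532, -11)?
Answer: Rational(-8750219549, 154009) ≈ -56816.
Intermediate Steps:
E = 5852
Mul(86551, Pow(Add(Mul(-25828, Pow(-21284, -1)), Mul(Mul(91, -176), Pow(E, -1))), -1)) = Mul(86551, Pow(Add(Mul(-25828, Pow(-21284, -1)), Mul(Mul(91, -176), Pow(5852, -1))), -1)) = Mul(86551, Pow(Add(Mul(-25828, Rational(-1, 21284)), Mul(-16016, Rational(1, 5852))), -1)) = Mul(86551, Pow(Add(Rational(6457, 5321), Rational(-52, 19)), -1)) = Mul(86551, Pow(Rational(-154009, 101099), -1)) = Mul(86551, Rational(-101099, 154009)) = Rational(-8750219549, 154009)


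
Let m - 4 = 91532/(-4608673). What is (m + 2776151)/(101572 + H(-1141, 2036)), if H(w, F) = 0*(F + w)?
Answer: 12794390500783/468112133956 ≈ 27.332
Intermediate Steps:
H(w, F) = 0
m = 18343160/4608673 (m = 4 + 91532/(-4608673) = 4 + 91532*(-1/4608673) = 4 - 91532/4608673 = 18343160/4608673 ≈ 3.9801)
(m + 2776151)/(101572 + H(-1141, 2036)) = (18343160/4608673 + 2776151)/(101572 + 0) = (12794390500783/4608673)/101572 = (12794390500783/4608673)*(1/101572) = 12794390500783/468112133956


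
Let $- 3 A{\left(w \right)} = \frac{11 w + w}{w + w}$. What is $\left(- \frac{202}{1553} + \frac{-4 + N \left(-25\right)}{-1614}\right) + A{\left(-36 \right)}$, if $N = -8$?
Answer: $- \frac{2821750}{1253271} \approx -2.2515$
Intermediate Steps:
$A{\left(w \right)} = -2$ ($A{\left(w \right)} = - \frac{\left(11 w + w\right) \frac{1}{w + w}}{3} = - \frac{12 w \frac{1}{2 w}}{3} = \left(- \frac{1}{3}\right) 6 = -2$)
$\left(- \frac{202}{1553} + \frac{-4 + N \left(-25\right)}{-1614}\right) + A{\left(-36 \right)} = \left(- \frac{202}{1553} + \frac{-4 - -200}{-1614}\right) - 2 = \left(\left(-202\right) \frac{1}{1553} + \left(-4 + 200\right) \left(- \frac{1}{1614}\right)\right) - 2 = \left(- \frac{202}{1553} + 196 \left(- \frac{1}{1614}\right)\right) - 2 = \left(- \frac{202}{1553} - \frac{98}{807}\right) - 2 = - \frac{315208}{1253271} - 2 = - \frac{2821750}{1253271}$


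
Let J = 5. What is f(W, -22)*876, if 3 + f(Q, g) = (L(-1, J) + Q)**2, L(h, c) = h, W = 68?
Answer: 3929736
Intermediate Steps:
f(Q, g) = -3 + (-1 + Q)**2
f(W, -22)*876 = (-3 + (-1 + 68)**2)*876 = (-3 + 67**2)*876 = (-3 + 4489)*876 = 4486*876 = 3929736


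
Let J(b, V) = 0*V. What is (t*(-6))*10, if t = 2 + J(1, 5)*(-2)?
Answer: -120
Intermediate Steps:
J(b, V) = 0
t = 2 (t = 2 + 0*(-2) = 2 + 0 = 2)
(t*(-6))*10 = (2*(-6))*10 = -12*10 = -120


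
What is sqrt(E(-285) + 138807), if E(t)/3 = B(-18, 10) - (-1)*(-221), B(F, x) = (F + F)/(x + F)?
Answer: 13*sqrt(3270)/2 ≈ 371.70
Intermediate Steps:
B(F, x) = 2*F/(F + x) (B(F, x) = (2*F)/(F + x) = 2*F/(F + x))
E(t) = -1299/2 (E(t) = 3*(2*(-18)/(-18 + 10) - (-1)*(-221)) = 3*(2*(-18)/(-8) - 1*221) = 3*(2*(-18)*(-1/8) - 221) = 3*(9/2 - 221) = 3*(-433/2) = -1299/2)
sqrt(E(-285) + 138807) = sqrt(-1299/2 + 138807) = sqrt(276315/2) = 13*sqrt(3270)/2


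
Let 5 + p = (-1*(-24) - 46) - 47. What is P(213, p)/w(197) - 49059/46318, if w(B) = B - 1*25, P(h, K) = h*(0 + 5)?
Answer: 20445261/3983348 ≈ 5.1327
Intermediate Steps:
p = -74 (p = -5 + ((-1*(-24) - 46) - 47) = -5 + ((24 - 46) - 47) = -5 + (-22 - 47) = -5 - 69 = -74)
P(h, K) = 5*h (P(h, K) = h*5 = 5*h)
w(B) = -25 + B (w(B) = B - 25 = -25 + B)
P(213, p)/w(197) - 49059/46318 = (5*213)/(-25 + 197) - 49059/46318 = 1065/172 - 49059*1/46318 = 1065*(1/172) - 49059/46318 = 1065/172 - 49059/46318 = 20445261/3983348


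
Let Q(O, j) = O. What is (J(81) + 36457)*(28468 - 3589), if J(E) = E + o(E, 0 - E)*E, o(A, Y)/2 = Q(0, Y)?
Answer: 909028902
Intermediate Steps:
o(A, Y) = 0 (o(A, Y) = 2*0 = 0)
J(E) = E (J(E) = E + 0*E = E + 0 = E)
(J(81) + 36457)*(28468 - 3589) = (81 + 36457)*(28468 - 3589) = 36538*24879 = 909028902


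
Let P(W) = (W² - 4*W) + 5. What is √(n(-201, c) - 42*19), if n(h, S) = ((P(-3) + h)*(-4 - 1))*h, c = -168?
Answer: I*√176673 ≈ 420.32*I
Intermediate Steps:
P(W) = 5 + W² - 4*W
n(h, S) = h*(-130 - 5*h) (n(h, S) = (((5 + (-3)² - 4*(-3)) + h)*(-4 - 1))*h = (((5 + 9 + 12) + h)*(-5))*h = ((26 + h)*(-5))*h = (-130 - 5*h)*h = h*(-130 - 5*h))
√(n(-201, c) - 42*19) = √(-5*(-201)*(26 - 201) - 42*19) = √(-5*(-201)*(-175) - 798) = √(-175875 - 798) = √(-176673) = I*√176673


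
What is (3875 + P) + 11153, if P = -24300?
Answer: -9272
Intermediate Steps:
(3875 + P) + 11153 = (3875 - 24300) + 11153 = -20425 + 11153 = -9272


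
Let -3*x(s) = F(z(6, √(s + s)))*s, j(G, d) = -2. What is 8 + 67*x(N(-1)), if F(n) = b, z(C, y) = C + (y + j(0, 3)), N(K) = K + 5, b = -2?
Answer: 560/3 ≈ 186.67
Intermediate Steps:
N(K) = 5 + K
z(C, y) = -2 + C + y (z(C, y) = C + (y - 2) = C + (-2 + y) = -2 + C + y)
F(n) = -2
x(s) = 2*s/3 (x(s) = -(-2)*s/3 = 2*s/3)
8 + 67*x(N(-1)) = 8 + 67*(2*(5 - 1)/3) = 8 + 67*((⅔)*4) = 8 + 67*(8/3) = 8 + 536/3 = 560/3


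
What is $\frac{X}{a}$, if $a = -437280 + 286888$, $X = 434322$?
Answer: $- \frac{217161}{75196} \approx -2.8879$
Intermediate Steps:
$a = -150392$
$\frac{X}{a} = \frac{434322}{-150392} = 434322 \left(- \frac{1}{150392}\right) = - \frac{217161}{75196}$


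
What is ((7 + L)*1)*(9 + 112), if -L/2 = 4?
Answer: -121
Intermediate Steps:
L = -8 (L = -2*4 = -8)
((7 + L)*1)*(9 + 112) = ((7 - 8)*1)*(9 + 112) = -1*1*121 = -1*121 = -121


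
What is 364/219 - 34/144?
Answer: 7495/5256 ≈ 1.4260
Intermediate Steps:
364/219 - 34/144 = 364*(1/219) - 34*1/144 = 364/219 - 17/72 = 7495/5256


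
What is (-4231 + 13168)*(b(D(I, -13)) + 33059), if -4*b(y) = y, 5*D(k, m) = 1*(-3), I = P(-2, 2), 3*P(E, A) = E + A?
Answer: 5908992471/20 ≈ 2.9545e+8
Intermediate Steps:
P(E, A) = A/3 + E/3 (P(E, A) = (E + A)/3 = (A + E)/3 = A/3 + E/3)
I = 0 (I = (1/3)*2 + (1/3)*(-2) = 2/3 - 2/3 = 0)
D(k, m) = -3/5 (D(k, m) = (1*(-3))/5 = (1/5)*(-3) = -3/5)
b(y) = -y/4
(-4231 + 13168)*(b(D(I, -13)) + 33059) = (-4231 + 13168)*(-1/4*(-3/5) + 33059) = 8937*(3/20 + 33059) = 8937*(661183/20) = 5908992471/20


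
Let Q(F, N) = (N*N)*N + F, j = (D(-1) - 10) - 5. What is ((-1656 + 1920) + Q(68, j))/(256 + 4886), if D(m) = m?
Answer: -1882/2571 ≈ -0.73201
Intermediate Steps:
j = -16 (j = (-1 - 10) - 5 = -11 - 5 = -16)
Q(F, N) = F + N³ (Q(F, N) = N²*N + F = N³ + F = F + N³)
((-1656 + 1920) + Q(68, j))/(256 + 4886) = ((-1656 + 1920) + (68 + (-16)³))/(256 + 4886) = (264 + (68 - 4096))/5142 = (264 - 4028)*(1/5142) = -3764*1/5142 = -1882/2571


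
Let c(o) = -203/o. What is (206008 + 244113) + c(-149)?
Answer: 67068232/149 ≈ 4.5012e+5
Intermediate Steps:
(206008 + 244113) + c(-149) = (206008 + 244113) - 203/(-149) = 450121 - 203*(-1/149) = 450121 + 203/149 = 67068232/149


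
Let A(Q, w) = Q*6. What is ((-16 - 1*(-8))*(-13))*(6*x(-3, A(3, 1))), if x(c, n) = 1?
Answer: 624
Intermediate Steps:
A(Q, w) = 6*Q
((-16 - 1*(-8))*(-13))*(6*x(-3, A(3, 1))) = ((-16 - 1*(-8))*(-13))*(6*1) = ((-16 + 8)*(-13))*6 = -8*(-13)*6 = 104*6 = 624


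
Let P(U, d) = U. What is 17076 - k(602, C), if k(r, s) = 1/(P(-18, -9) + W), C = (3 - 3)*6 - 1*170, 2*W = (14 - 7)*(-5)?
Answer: 1212398/71 ≈ 17076.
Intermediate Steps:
W = -35/2 (W = ((14 - 7)*(-5))/2 = (7*(-5))/2 = (½)*(-35) = -35/2 ≈ -17.500)
C = -170 (C = 0*6 - 170 = 0 - 170 = -170)
k(r, s) = -2/71 (k(r, s) = 1/(-18 - 35/2) = 1/(-71/2) = -2/71)
17076 - k(602, C) = 17076 - 1*(-2/71) = 17076 + 2/71 = 1212398/71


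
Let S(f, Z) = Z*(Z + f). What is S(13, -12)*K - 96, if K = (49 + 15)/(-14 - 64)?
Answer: -1120/13 ≈ -86.154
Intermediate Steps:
K = -32/39 (K = 64/(-78) = 64*(-1/78) = -32/39 ≈ -0.82051)
S(13, -12)*K - 96 = -12*(-12 + 13)*(-32/39) - 96 = -12*1*(-32/39) - 96 = -12*(-32/39) - 96 = 128/13 - 96 = -1120/13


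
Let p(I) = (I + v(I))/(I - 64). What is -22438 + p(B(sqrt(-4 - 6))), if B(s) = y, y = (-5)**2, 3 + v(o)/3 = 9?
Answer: -875125/39 ≈ -22439.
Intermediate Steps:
v(o) = 18 (v(o) = -9 + 3*9 = -9 + 27 = 18)
y = 25
B(s) = 25
p(I) = (18 + I)/(-64 + I) (p(I) = (I + 18)/(I - 64) = (18 + I)/(-64 + I))
-22438 + p(B(sqrt(-4 - 6))) = -22438 + (18 + 25)/(-64 + 25) = -22438 + 43/(-39) = -22438 - 1/39*43 = -22438 - 43/39 = -875125/39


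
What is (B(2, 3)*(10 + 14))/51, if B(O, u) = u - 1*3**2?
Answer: -48/17 ≈ -2.8235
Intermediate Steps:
B(O, u) = -9 + u (B(O, u) = u - 1*9 = u - 9 = -9 + u)
(B(2, 3)*(10 + 14))/51 = ((-9 + 3)*(10 + 14))/51 = -6*24*(1/51) = -144*1/51 = -48/17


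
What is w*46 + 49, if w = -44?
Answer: -1975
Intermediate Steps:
w*46 + 49 = -44*46 + 49 = -2024 + 49 = -1975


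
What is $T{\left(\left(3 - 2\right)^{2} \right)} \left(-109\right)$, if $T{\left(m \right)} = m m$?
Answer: $-109$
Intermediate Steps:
$T{\left(m \right)} = m^{2}$
$T{\left(\left(3 - 2\right)^{2} \right)} \left(-109\right) = \left(\left(3 - 2\right)^{2}\right)^{2} \left(-109\right) = \left(1^{2}\right)^{2} \left(-109\right) = 1^{2} \left(-109\right) = 1 \left(-109\right) = -109$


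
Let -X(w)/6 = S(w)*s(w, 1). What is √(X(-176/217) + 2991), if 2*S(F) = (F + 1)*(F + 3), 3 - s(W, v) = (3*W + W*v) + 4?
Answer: 2*√1656497775534/47089 ≈ 54.665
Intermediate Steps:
s(W, v) = -1 - 3*W - W*v (s(W, v) = 3 - ((3*W + W*v) + 4) = 3 - (4 + 3*W + W*v) = 3 + (-4 - 3*W - W*v) = -1 - 3*W - W*v)
S(F) = (1 + F)*(3 + F)/2 (S(F) = ((F + 1)*(F + 3))/2 = ((1 + F)*(3 + F))/2 = (1 + F)*(3 + F)/2)
X(w) = -6*(-1 - 4*w)*(3/2 + w²/2 + 2*w) (X(w) = -6*(3/2 + w²/2 + 2*w)*(-1 - 3*w - 1*w*1) = -6*(3/2 + w²/2 + 2*w)*(-1 - 3*w - w) = -6*(3/2 + w²/2 + 2*w)*(-1 - 4*w) = -6*(-1 - 4*w)*(3/2 + w²/2 + 2*w))
√(X(-176/217) + 2991) = √(3*(1 + 4*(-176/217))*(3 + (-176/217)² + 4*(-176/217)) + 2991) = √(3*(1 - 704/217)*(3 + 30976/47089 - 704/217) + 2991) = √(3*(-487/217)*(19475/47089) + 2991) = √(-28452975/10218313 + 2991) = √(30534521208/10218313) = 2*√1656497775534/47089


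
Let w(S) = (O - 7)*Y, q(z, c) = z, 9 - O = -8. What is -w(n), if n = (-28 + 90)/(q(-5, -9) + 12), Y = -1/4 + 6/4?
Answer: -25/2 ≈ -12.500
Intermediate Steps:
O = 17 (O = 9 - 1*(-8) = 9 + 8 = 17)
Y = 5/4 (Y = -1*1/4 + 6*(1/4) = -1/4 + 3/2 = 5/4 ≈ 1.2500)
n = 62/7 (n = (-28 + 90)/(-5 + 12) = 62/7 ≈ 8.8571)
w(S) = 25/2 (w(S) = (17 - 7)*(5/4) = 10*(5/4) = 25/2)
-w(n) = -1*25/2 = -25/2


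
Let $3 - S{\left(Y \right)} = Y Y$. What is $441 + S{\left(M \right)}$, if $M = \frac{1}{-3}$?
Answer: $\frac{3995}{9} \approx 443.89$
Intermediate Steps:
$M = - \frac{1}{3} \approx -0.33333$
$S{\left(Y \right)} = 3 - Y^{2}$ ($S{\left(Y \right)} = 3 - Y Y = 3 - Y^{2}$)
$441 + S{\left(M \right)} = 441 + \left(3 - \left(- \frac{1}{3}\right)^{2}\right) = 441 + \left(3 - \frac{1}{9}\right) = 441 + \frac{26}{9} = \frac{3995}{9}$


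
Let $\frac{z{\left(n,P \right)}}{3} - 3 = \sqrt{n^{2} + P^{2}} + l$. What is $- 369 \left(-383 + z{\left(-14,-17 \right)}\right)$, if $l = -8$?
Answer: $146862 - 1107 \sqrt{485} \approx 1.2248 \cdot 10^{5}$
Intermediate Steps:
$z{\left(n,P \right)} = -15 + 3 \sqrt{P^{2} + n^{2}}$ ($z{\left(n,P \right)} = 9 + 3 \left(\sqrt{n^{2} + P^{2}} - 8\right) = 9 + 3 \left(\sqrt{P^{2} + n^{2}} - 8\right) = 9 + 3 \left(-8 + \sqrt{P^{2} + n^{2}}\right) = 9 + \left(-24 + 3 \sqrt{P^{2} + n^{2}}\right) = -15 + 3 \sqrt{P^{2} + n^{2}}$)
$- 369 \left(-383 + z{\left(-14,-17 \right)}\right) = - 369 \left(-383 - \left(15 - 3 \sqrt{\left(-17\right)^{2} + \left(-14\right)^{2}}\right)\right) = - 369 \left(-383 - \left(15 - 3 \sqrt{289 + 196}\right)\right) = - 369 \left(-383 - \left(15 - 3 \sqrt{485}\right)\right) = - 369 \left(-398 + 3 \sqrt{485}\right) = 146862 - 1107 \sqrt{485}$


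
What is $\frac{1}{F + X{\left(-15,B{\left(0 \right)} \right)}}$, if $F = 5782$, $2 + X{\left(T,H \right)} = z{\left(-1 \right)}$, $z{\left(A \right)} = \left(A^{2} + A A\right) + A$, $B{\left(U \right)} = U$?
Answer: $\frac{1}{5781} \approx 0.00017298$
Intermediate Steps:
$z{\left(A \right)} = A + 2 A^{2}$ ($z{\left(A \right)} = \left(A^{2} + A^{2}\right) + A = 2 A^{2} + A = A + 2 A^{2}$)
$X{\left(T,H \right)} = -1$ ($X{\left(T,H \right)} = -2 - \left(1 + 2 \left(-1\right)\right) = -2 - \left(1 - 2\right) = -2 - -1 = -2 + 1 = -1$)
$\frac{1}{F + X{\left(-15,B{\left(0 \right)} \right)}} = \frac{1}{5782 - 1} = \frac{1}{5781}$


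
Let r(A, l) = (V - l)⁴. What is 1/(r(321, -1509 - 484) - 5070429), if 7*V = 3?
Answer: 2401/37913574795561427 ≈ 6.3328e-14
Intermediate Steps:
V = 3/7 (V = (⅐)*3 = 3/7 ≈ 0.42857)
r(A, l) = (3/7 - l)⁴
1/(r(321, -1509 - 484) - 5070429) = 1/((-3 + 7*(-1509 - 484))⁴/2401 - 5070429) = 1/((-3 + 7*(-1993))⁴/2401 - 5070429) = 1/((-3 - 13951)⁴/2401 - 5070429) = 1/((1/2401)*(-13954)⁴ - 5070429) = 1/((1/2401)*37913586969661456 - 5070429) = 1/(37913586969661456/2401 - 5070429) = 1/(37913574795561427/2401) = 2401/37913574795561427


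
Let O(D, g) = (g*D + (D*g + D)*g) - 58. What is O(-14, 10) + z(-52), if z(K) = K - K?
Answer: -1738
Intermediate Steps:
z(K) = 0
O(D, g) = -58 + D*g + g*(D + D*g) (O(D, g) = (D*g + (D + D*g)*g) - 58 = (D*g + g*(D + D*g)) - 58 = -58 + D*g + g*(D + D*g))
O(-14, 10) + z(-52) = (-58 - 14*10² + 2*(-14)*10) + 0 = (-58 - 14*100 - 280) + 0 = (-58 - 1400 - 280) + 0 = -1738 + 0 = -1738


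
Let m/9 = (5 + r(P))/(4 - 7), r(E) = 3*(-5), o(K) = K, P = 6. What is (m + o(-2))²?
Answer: 784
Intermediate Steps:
r(E) = -15
m = 30 (m = 9*((5 - 15)/(4 - 7)) = 9*(-10/(-3)) = 9*(-10*(-⅓)) = 9*(10/3) = 30)
(m + o(-2))² = (30 - 2)² = 28² = 784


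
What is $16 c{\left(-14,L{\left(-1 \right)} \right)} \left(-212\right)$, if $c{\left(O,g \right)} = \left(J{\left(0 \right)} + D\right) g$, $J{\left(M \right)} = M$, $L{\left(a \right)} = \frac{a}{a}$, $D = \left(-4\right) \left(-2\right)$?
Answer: $-27136$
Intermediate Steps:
$D = 8$
$L{\left(a \right)} = 1$
$c{\left(O,g \right)} = 8 g$ ($c{\left(O,g \right)} = \left(0 + 8\right) g = 8 g$)
$16 c{\left(-14,L{\left(-1 \right)} \right)} \left(-212\right) = 16 \cdot 8 \cdot 1 \left(-212\right) = 16 \cdot 8 \left(-212\right) = 128 \left(-212\right) = -27136$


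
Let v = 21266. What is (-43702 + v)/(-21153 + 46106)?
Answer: -22436/24953 ≈ -0.89913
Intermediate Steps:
(-43702 + v)/(-21153 + 46106) = (-43702 + 21266)/(-21153 + 46106) = -22436/24953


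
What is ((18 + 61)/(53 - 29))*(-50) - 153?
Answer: -3811/12 ≈ -317.58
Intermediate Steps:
((18 + 61)/(53 - 29))*(-50) - 153 = (79/24)*(-50) - 153 = -1975/12 - 153 = -3811/12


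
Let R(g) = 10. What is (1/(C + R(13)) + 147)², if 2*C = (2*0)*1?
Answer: 2163841/100 ≈ 21638.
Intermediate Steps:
C = 0 (C = ((2*0)*1)/2 = (0*1)/2 = (½)*0 = 0)
(1/(C + R(13)) + 147)² = (1/(0 + 10) + 147)² = (1/10 + 147)² = (⅒ + 147)² = (1471/10)² = 2163841/100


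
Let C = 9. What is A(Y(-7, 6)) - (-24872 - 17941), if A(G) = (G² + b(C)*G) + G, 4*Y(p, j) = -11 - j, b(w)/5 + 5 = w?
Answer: 683869/16 ≈ 42742.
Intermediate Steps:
b(w) = -25 + 5*w
Y(p, j) = -11/4 - j/4 (Y(p, j) = (-11 - j)/4 = -11/4 - j/4)
A(G) = G² + 21*G (A(G) = (G² + (-25 + 5*9)*G) + G = (G² + (-25 + 45)*G) + G = (G² + 20*G) + G = G² + 21*G)
A(Y(-7, 6)) - (-24872 - 17941) = (-11/4 - ¼*6)*(21 + (-11/4 - ¼*6)) - (-24872 - 17941) = (-11/4 - 3/2)*(21 + (-11/4 - 3/2)) - 1*(-42813) = -17*(21 - 17/4)/4 + 42813 = -17/4*67/4 + 42813 = -1139/16 + 42813 = 683869/16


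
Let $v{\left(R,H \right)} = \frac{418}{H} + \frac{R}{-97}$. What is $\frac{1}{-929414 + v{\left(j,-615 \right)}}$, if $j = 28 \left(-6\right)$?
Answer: $- \frac{59655}{55444129396} \approx -1.0759 \cdot 10^{-6}$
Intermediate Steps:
$j = -168$
$v{\left(R,H \right)} = \frac{418}{H} - \frac{R}{97}$ ($v{\left(R,H \right)} = \frac{418}{H} + R \left(- \frac{1}{97}\right) = \frac{418}{H} - \frac{R}{97}$)
$\frac{1}{-929414 + v{\left(j,-615 \right)}} = \frac{1}{-929414 + \left(\frac{418}{-615} - - \frac{168}{97}\right)} = \frac{1}{-929414 + \left(418 \left(- \frac{1}{615}\right) + \frac{168}{97}\right)} = \frac{1}{-929414 + \left(- \frac{418}{615} + \frac{168}{97}\right)} = \frac{1}{-929414 + \frac{62774}{59655}} = \frac{1}{- \frac{55444129396}{59655}} = - \frac{59655}{55444129396}$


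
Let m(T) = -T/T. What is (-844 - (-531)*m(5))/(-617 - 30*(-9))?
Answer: 1375/347 ≈ 3.9625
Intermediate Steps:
m(T) = -1 (m(T) = -1*1 = -1)
(-844 - (-531)*m(5))/(-617 - 30*(-9)) = (-844 - (-531)*(-1))/(-617 - 30*(-9)) = (-844 - 177*3)/(-617 + 270) = (-844 - 531)/(-347) = -1375*(-1/347) = 1375/347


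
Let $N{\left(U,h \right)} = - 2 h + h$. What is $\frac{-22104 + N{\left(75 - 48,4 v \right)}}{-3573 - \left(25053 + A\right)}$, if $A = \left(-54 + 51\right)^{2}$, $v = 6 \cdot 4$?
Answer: $\frac{1480}{1909} \approx 0.77528$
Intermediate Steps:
$v = 24$
$A = 9$ ($A = \left(-3\right)^{2} = 9$)
$N{\left(U,h \right)} = - h$
$\frac{-22104 + N{\left(75 - 48,4 v \right)}}{-3573 - \left(25053 + A\right)} = \frac{-22104 - 4 \cdot 24}{-3573 - 25062} = \frac{-22104 - 96}{-3573 - 25062} = - \frac{22200}{-28635} = \left(-22200\right) \left(- \frac{1}{28635}\right) = \frac{1480}{1909}$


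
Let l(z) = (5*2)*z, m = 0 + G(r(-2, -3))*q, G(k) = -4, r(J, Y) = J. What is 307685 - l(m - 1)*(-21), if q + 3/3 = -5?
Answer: 312515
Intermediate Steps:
q = -6 (q = -1 - 5 = -6)
m = 24 (m = 0 - 4*(-6) = 0 + 24 = 24)
l(z) = 10*z
307685 - l(m - 1)*(-21) = 307685 - 10*(24 - 1)*(-21) = 307685 - 10*23*(-21) = 307685 - 230*(-21) = 307685 - 1*(-4830) = 307685 + 4830 = 312515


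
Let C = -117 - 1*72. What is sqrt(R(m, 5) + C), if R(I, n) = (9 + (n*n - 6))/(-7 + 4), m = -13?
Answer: I*sqrt(1785)/3 ≈ 14.083*I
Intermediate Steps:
C = -189 (C = -117 - 72 = -189)
R(I, n) = -1 - n**2/3 (R(I, n) = (9 + (n**2 - 6))/(-3) = (9 + (-6 + n**2))*(-1/3) = (3 + n**2)*(-1/3) = -1 - n**2/3)
sqrt(R(m, 5) + C) = sqrt((-1 - 1/3*5**2) - 189) = sqrt((-1 - 1/3*25) - 189) = sqrt((-1 - 25/3) - 189) = sqrt(-28/3 - 189) = sqrt(-595/3) = I*sqrt(1785)/3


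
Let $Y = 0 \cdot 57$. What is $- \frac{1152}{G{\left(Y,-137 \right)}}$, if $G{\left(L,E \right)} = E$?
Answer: $\frac{1152}{137} \approx 8.4088$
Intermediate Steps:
$Y = 0$
$- \frac{1152}{G{\left(Y,-137 \right)}} = - \frac{1152}{-137} = \left(-1152\right) \left(- \frac{1}{137}\right) = \frac{1152}{137}$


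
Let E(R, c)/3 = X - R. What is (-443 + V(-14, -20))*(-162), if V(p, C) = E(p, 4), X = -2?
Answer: 65934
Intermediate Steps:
E(R, c) = -6 - 3*R (E(R, c) = 3*(-2 - R) = -6 - 3*R)
V(p, C) = -6 - 3*p
(-443 + V(-14, -20))*(-162) = (-443 + (-6 - 3*(-14)))*(-162) = (-443 + (-6 + 42))*(-162) = (-443 + 36)*(-162) = -407*(-162) = 65934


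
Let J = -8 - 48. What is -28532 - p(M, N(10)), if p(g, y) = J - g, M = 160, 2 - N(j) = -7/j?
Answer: -28316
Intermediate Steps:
N(j) = 2 + 7/j (N(j) = 2 - (-7)/j = 2 + 7/j)
J = -56
p(g, y) = -56 - g
-28532 - p(M, N(10)) = -28532 - (-56 - 1*160) = -28532 - (-56 - 160) = -28532 - 1*(-216) = -28532 + 216 = -28316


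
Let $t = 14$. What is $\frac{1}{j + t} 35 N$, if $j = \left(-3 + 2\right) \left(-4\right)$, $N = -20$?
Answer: $- \frac{350}{9} \approx -38.889$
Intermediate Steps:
$j = 4$ ($j = \left(-1\right) \left(-4\right) = 4$)
$\frac{1}{j + t} 35 N = \frac{1}{4 + 14} \cdot 35 \left(-20\right) = \frac{1}{18} \cdot 35 \left(-20\right) = \frac{35}{18} \left(-20\right) = - \frac{350}{9}$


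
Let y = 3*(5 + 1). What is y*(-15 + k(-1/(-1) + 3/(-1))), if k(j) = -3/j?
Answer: -243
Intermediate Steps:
y = 18 (y = 3*6 = 18)
y*(-15 + k(-1/(-1) + 3/(-1))) = 18*(-15 - 3/(-1/(-1) + 3/(-1))) = 18*(-15 - 3/(-1*(-1) + 3*(-1))) = 18*(-15 - 3/(1 - 3)) = 18*(-15 - 3/(-2)) = 18*(-15 - 3*(-1/2)) = 18*(-15 + 3/2) = 18*(-27/2) = -243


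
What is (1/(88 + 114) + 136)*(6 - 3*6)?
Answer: -164838/101 ≈ -1632.1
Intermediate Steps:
(1/(88 + 114) + 136)*(6 - 3*6) = (1/202 + 136)*(6 - 18) = (1/202 + 136)*(-12) = (27473/202)*(-12) = -164838/101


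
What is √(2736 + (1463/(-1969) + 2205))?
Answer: √158290774/179 ≈ 70.287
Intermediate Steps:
√(2736 + (1463/(-1969) + 2205)) = √(2736 + (1463*(-1/1969) + 2205)) = √(2736 + (-133/179 + 2205)) = √(2736 + 394562/179) = √(884306/179) = √158290774/179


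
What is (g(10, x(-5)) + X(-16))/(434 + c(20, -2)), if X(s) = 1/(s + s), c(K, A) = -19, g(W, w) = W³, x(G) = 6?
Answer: 31999/13280 ≈ 2.4096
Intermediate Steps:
X(s) = 1/(2*s)
(g(10, x(-5)) + X(-16))/(434 + c(20, -2)) = (10³ + (½)/(-16))/(434 - 19) = (1000 + (½)*(-1/16))/415 = (1000 - 1/32)*(1/415) = (31999/32)*(1/415) = 31999/13280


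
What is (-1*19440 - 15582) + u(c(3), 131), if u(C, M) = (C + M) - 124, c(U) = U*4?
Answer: -35003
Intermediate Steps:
c(U) = 4*U
u(C, M) = -124 + C + M
(-1*19440 - 15582) + u(c(3), 131) = (-1*19440 - 15582) + (-124 + 4*3 + 131) = (-19440 - 15582) + (-124 + 12 + 131) = -35022 + 19 = -35003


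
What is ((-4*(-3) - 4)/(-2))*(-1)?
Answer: 4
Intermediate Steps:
((-4*(-3) - 4)/(-2))*(-1) = ((12 - 4)*(-½))*(-1) = (8*(-½))*(-1) = -4*(-1) = 4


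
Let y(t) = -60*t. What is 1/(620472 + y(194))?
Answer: 1/608832 ≈ 1.6425e-6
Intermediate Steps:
1/(620472 + y(194)) = 1/(620472 - 60*194) = 1/(620472 - 11640) = 1/608832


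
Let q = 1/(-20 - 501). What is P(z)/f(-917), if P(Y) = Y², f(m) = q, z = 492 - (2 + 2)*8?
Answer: -110243600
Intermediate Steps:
z = 460 (z = 492 - 4*8 = 492 - 1*32 = 492 - 32 = 460)
q = -1/521 (q = 1/(-521) = -1/521 ≈ -0.0019194)
f(m) = -1/521
P(z)/f(-917) = 460²/(-1/521) = 211600*(-521) = -110243600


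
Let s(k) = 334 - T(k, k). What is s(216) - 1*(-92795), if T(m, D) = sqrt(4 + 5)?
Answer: 93126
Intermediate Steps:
T(m, D) = 3 (T(m, D) = sqrt(9) = 3)
s(k) = 331 (s(k) = 334 - 1*3 = 334 - 3 = 331)
s(216) - 1*(-92795) = 331 - 1*(-92795) = 331 + 92795 = 93126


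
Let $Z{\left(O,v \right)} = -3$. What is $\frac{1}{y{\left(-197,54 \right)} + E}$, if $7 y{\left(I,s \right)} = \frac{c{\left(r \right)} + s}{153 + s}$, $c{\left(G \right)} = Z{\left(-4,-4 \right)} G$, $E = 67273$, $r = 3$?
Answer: $\frac{161}{10830958} \approx 1.4865 \cdot 10^{-5}$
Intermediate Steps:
$c{\left(G \right)} = - 3 G$
$y{\left(I,s \right)} = \frac{-9 + s}{7 \left(153 + s\right)}$ ($y{\left(I,s \right)} = \frac{\left(\left(-3\right) 3 + s\right) \frac{1}{153 + s}}{7} = \frac{\left(-9 + s\right) \frac{1}{153 + s}}{7} = \frac{\frac{1}{153 + s} \left(-9 + s\right)}{7} = \frac{-9 + s}{7 \left(153 + s\right)}$)
$\frac{1}{y{\left(-197,54 \right)} + E} = \frac{1}{\frac{-9 + 54}{7 \left(153 + 54\right)} + 67273} = \frac{1}{\frac{1}{7} \cdot \frac{1}{207} \cdot 45 + 67273} = \frac{1}{\frac{5}{161} + 67273} = \frac{1}{\frac{10830958}{161}} = \frac{161}{10830958}$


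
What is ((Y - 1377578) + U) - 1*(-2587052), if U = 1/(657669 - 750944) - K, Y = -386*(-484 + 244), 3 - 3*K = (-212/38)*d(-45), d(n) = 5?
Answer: 6922862198468/5316675 ≈ 1.3021e+6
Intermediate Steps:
K = 587/57 (K = 1 - (-212/38)*5/3 = 1 - (-212*1/38)*5/3 = 1 - (-106)*5/57 = 1 - ⅓*(-530/19) = 1 + 530/57 = 587/57 ≈ 10.298)
Y = 92640 (Y = -386*(-240) = 92640)
U = -54752482/5316675 (U = 1/(657669 - 750944) - 1*587/57 = 1/(-93275) - 587/57 = -1/93275 - 587/57 = -54752482/5316675 ≈ -10.298)
((Y - 1377578) + U) - 1*(-2587052) = ((92640 - 1377578) - 54752482/5316675) - 1*(-2587052) = (-1284938 - 54752482/5316675) + 2587052 = -6831652493632/5316675 + 2587052 = 6922862198468/5316675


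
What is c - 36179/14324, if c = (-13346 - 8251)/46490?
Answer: -995658569/332961380 ≈ -2.9903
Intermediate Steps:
c = -21597/46490 (c = -21597*1/46490 = -21597/46490 ≈ -0.46455)
c - 36179/14324 = -21597/46490 - 36179/14324 = -995658569/332961380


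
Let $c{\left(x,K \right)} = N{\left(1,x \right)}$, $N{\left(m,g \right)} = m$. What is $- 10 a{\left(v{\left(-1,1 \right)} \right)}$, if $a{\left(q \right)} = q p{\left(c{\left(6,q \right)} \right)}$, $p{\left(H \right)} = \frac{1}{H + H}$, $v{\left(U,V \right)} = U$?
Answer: $5$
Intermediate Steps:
$c{\left(x,K \right)} = 1$
$p{\left(H \right)} = \frac{1}{2 H}$
$a{\left(q \right)} = \frac{q}{2}$ ($a{\left(q \right)} = q \frac{1}{2 \cdot 1} = q \frac{1}{2} \cdot 1 = q \frac{1}{2} = \frac{q}{2}$)
$- 10 a{\left(v{\left(-1,1 \right)} \right)} = - 10 \cdot \frac{1}{2} \left(-1\right) = \left(-10\right) \left(- \frac{1}{2}\right) = 5$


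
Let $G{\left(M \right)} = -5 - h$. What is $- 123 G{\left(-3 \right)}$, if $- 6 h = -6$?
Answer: $738$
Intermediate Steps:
$h = 1$ ($h = \left(- \frac{1}{6}\right) \left(-6\right) = 1$)
$G{\left(M \right)} = -6$ ($G{\left(M \right)} = -5 - 1 = -6$)
$- 123 G{\left(-3 \right)} = \left(-123\right) \left(-6\right) = 738$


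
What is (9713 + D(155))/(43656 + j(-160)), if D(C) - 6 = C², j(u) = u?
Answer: 4218/5437 ≈ 0.77579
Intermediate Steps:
D(C) = 6 + C²
(9713 + D(155))/(43656 + j(-160)) = (9713 + (6 + 155²))/(43656 - 160) = (9713 + (6 + 24025))/43496 = (9713 + 24031)*(1/43496) = 33744*(1/43496) = 4218/5437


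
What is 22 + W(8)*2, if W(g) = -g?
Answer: 6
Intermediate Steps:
22 + W(8)*2 = 22 - 1*8*2 = 22 - 8*2 = 22 - 16 = 6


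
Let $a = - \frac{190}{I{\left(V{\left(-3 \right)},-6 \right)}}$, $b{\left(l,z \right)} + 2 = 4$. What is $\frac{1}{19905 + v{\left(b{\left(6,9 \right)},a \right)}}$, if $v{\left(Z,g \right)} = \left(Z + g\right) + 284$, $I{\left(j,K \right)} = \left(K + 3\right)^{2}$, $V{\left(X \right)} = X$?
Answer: $\frac{9}{181529} \approx 4.9579 \cdot 10^{-5}$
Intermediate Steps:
$I{\left(j,K \right)} = \left(3 + K\right)^{2}$
$b{\left(l,z \right)} = 2$ ($b{\left(l,z \right)} = -2 + 4 = 2$)
$a = - \frac{190}{9}$ ($a = - \frac{190}{\left(3 - 6\right)^{2}} = - \frac{190}{\left(-3\right)^{2}} = - \frac{190}{9} \approx -21.111$)
$v{\left(Z,g \right)} = 284 + Z + g$
$\frac{1}{19905 + v{\left(b{\left(6,9 \right)},a \right)}} = \frac{1}{19905 + \left(284 + 2 - \frac{190}{9}\right)} = \frac{1}{19905 + \frac{2384}{9}} = \frac{1}{\frac{181529}{9}} = \frac{9}{181529}$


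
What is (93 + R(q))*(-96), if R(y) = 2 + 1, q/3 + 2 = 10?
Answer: -9216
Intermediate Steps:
q = 24 (q = -6 + 3*10 = -6 + 30 = 24)
R(y) = 3
(93 + R(q))*(-96) = (93 + 3)*(-96) = 96*(-96) = -9216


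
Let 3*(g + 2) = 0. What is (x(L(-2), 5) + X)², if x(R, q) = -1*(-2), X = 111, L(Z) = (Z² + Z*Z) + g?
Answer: 12769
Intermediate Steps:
g = -2 (g = -2 + (⅓)*0 = -2 + 0 = -2)
L(Z) = -2 + 2*Z² (L(Z) = (Z² + Z*Z) - 2 = (Z² + Z²) - 2 = 2*Z² - 2 = -2 + 2*Z²)
x(R, q) = 2
(x(L(-2), 5) + X)² = (2 + 111)² = 113² = 12769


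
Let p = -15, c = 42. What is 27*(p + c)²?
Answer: 19683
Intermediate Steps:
27*(p + c)² = 27*(-15 + 42)² = 27*27² = 27*729 = 19683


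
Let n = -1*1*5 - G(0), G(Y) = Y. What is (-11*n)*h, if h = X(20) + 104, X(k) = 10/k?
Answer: 11495/2 ≈ 5747.5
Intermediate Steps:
n = -5 (n = -1*1*5 - 1*0 = -1*5 + 0 = -5 + 0 = -5)
h = 209/2 (h = 10/20 + 104 = 10*(1/20) + 104 = ½ + 104 = 209/2 ≈ 104.50)
(-11*n)*h = -11*(-5)*(209/2) = 55*(209/2) = 11495/2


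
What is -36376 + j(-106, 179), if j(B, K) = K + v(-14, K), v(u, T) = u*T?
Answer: -38703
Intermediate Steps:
v(u, T) = T*u
j(B, K) = -13*K (j(B, K) = K + K*(-14) = K - 14*K = -13*K)
-36376 + j(-106, 179) = -36376 - 13*179 = -36376 - 2327 = -38703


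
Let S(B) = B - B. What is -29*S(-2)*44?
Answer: 0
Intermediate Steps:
S(B) = 0
-29*S(-2)*44 = -29*0*44 = 0*44 = 0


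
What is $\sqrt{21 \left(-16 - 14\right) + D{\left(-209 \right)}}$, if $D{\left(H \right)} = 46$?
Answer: $2 i \sqrt{146} \approx 24.166 i$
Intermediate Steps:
$\sqrt{21 \left(-16 - 14\right) + D{\left(-209 \right)}} = \sqrt{21 \left(-16 - 14\right) + 46} = \sqrt{21 \left(-30\right) + 46} = \sqrt{-630 + 46} = \sqrt{-584} = 2 i \sqrt{146}$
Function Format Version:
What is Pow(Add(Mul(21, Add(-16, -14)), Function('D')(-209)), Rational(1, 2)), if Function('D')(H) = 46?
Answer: Mul(2, I, Pow(146, Rational(1, 2))) ≈ Mul(24.166, I)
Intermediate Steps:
Pow(Add(Mul(21, Add(-16, -14)), Function('D')(-209)), Rational(1, 2)) = Pow(Add(Mul(21, Add(-16, -14)), 46), Rational(1, 2)) = Pow(Add(Mul(21, -30), 46), Rational(1, 2)) = Pow(Add(-630, 46), Rational(1, 2)) = Pow(-584, Rational(1, 2)) = Mul(2, I, Pow(146, Rational(1, 2)))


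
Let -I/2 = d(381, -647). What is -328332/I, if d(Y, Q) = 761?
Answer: 164166/761 ≈ 215.72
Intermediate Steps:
I = -1522 (I = -2*761 = -1522)
-328332/I = -328332/(-1522) = -328332*(-1/1522) = 164166/761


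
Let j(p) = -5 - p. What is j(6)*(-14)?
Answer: 154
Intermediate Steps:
j(6)*(-14) = (-5 - 1*6)*(-14) = (-5 - 6)*(-14) = -11*(-14) = 154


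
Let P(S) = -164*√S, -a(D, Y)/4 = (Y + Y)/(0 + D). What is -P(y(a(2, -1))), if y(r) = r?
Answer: 328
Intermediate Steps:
a(D, Y) = -8*Y/D (a(D, Y) = -4*(Y + Y)/(0 + D) = -4*2*Y/D = -8*Y/D)
-P(y(a(2, -1))) = -(-164)*√(-8*(-1)/2) = -(-164)*√(-8*(-1)*½) = -(-164)*√4 = -(-164)*2 = -1*(-328) = 328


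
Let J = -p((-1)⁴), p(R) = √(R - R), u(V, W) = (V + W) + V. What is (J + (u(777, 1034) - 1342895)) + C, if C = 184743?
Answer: -1155564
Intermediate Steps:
u(V, W) = W + 2*V
p(R) = 0 (p(R) = √0 = 0)
J = 0 (J = -1*0 = 0)
(J + (u(777, 1034) - 1342895)) + C = (0 + ((1034 + 2*777) - 1342895)) + 184743 = (0 + ((1034 + 1554) - 1342895)) + 184743 = (0 + (2588 - 1342895)) + 184743 = (0 - 1340307) + 184743 = -1340307 + 184743 = -1155564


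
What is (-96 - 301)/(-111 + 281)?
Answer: -397/170 ≈ -2.3353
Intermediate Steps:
(-96 - 301)/(-111 + 281) = -397/170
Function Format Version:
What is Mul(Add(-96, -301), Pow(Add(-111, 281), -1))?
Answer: Rational(-397, 170) ≈ -2.3353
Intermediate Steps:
Mul(Add(-96, -301), Pow(Add(-111, 281), -1)) = Mul(-397, Pow(170, -1)) = Mul(-397, Rational(1, 170)) = Rational(-397, 170)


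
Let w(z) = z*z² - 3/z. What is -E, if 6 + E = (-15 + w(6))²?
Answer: -160777/4 ≈ -40194.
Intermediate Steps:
w(z) = z³ - 3/z
E = 160777/4 (E = -6 + (-15 + (-3 + 6⁴)/6)² = -6 + (-15 + (-3 + 1296)/6)² = -6 + (-15 + (⅙)*1293)² = -6 + (-15 + 431/2)² = -6 + (401/2)² = -6 + 160801/4 = 160777/4 ≈ 40194.)
-E = -1*160777/4 = -160777/4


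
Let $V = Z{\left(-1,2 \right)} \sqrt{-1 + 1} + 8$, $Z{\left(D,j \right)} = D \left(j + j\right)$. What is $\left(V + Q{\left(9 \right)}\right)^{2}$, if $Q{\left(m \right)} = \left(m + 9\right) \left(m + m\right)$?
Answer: $110224$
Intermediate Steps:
$Z{\left(D,j \right)} = 2 D j$ ($Z{\left(D,j \right)} = D 2 j = 2 D j$)
$Q{\left(m \right)} = 2 m \left(9 + m\right)$ ($Q{\left(m \right)} = \left(9 + m\right) 2 m = 2 m \left(9 + m\right)$)
$V = 8$ ($V = 2 \left(-1\right) 2 \sqrt{-1 + 1} + 8 = - 4 \sqrt{0} + 8 = \left(-4\right) 0 + 8 = 0 + 8 = 8$)
$\left(V + Q{\left(9 \right)}\right)^{2} = \left(8 + 2 \cdot 9 \left(9 + 9\right)\right)^{2} = \left(8 + 2 \cdot 9 \cdot 18\right)^{2} = \left(8 + 324\right)^{2} = 332^{2} = 110224$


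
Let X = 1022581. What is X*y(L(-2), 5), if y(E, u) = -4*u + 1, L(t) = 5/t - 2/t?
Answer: -19429039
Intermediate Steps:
L(t) = 3/t
y(E, u) = 1 - 4*u
X*y(L(-2), 5) = 1022581*(1 - 4*5) = 1022581*(1 - 20) = 1022581*(-19) = -19429039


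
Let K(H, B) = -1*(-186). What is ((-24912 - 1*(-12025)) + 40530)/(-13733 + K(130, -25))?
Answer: -27643/13547 ≈ -2.0405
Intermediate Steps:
K(H, B) = 186
((-24912 - 1*(-12025)) + 40530)/(-13733 + K(130, -25)) = ((-24912 - 1*(-12025)) + 40530)/(-13733 + 186) = ((-24912 + 12025) + 40530)/(-13547) = (-12887 + 40530)*(-1/13547) = 27643*(-1/13547) = -27643/13547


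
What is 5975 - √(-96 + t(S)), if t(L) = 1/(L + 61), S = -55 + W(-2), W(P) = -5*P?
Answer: 5975 - I*√1535/4 ≈ 5975.0 - 9.7948*I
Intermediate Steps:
S = -45 (S = -55 - 5*(-2) = -55 + 10 = -45)
t(L) = 1/(61 + L)
5975 - √(-96 + t(S)) = 5975 - √(-96 + 1/(61 - 45)) = 5975 - √(-96 + 1/16) = 5975 - √(-1535/16) = 5975 - I*√1535/4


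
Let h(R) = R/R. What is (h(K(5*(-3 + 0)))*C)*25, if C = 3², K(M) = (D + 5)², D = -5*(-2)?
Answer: 225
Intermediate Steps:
D = 10
K(M) = 225 (K(M) = (10 + 5)² = 15² = 225)
h(R) = 1
C = 9
(h(K(5*(-3 + 0)))*C)*25 = (1*9)*25 = 9*25 = 225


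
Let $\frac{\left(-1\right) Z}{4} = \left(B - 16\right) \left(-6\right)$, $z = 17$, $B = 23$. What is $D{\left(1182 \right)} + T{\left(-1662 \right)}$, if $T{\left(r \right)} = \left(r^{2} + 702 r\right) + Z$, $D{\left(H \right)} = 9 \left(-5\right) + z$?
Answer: $1595660$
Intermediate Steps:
$D{\left(H \right)} = -28$ ($D{\left(H \right)} = 9 \left(-5\right) + 17 = -45 + 17 = -28$)
$Z = 168$ ($Z = - 4 \left(23 - 16\right) \left(-6\right) = - 4 \cdot 7 \left(-6\right) = \left(-4\right) \left(-42\right) = 168$)
$T{\left(r \right)} = 168 + r^{2} + 702 r$ ($T{\left(r \right)} = \left(r^{2} + 702 r\right) + 168 = 168 + r^{2} + 702 r$)
$D{\left(1182 \right)} + T{\left(-1662 \right)} = -28 + \left(168 + \left(-1662\right)^{2} + 702 \left(-1662\right)\right) = -28 + \left(168 + 2762244 - 1166724\right) = -28 + 1595688 = 1595660$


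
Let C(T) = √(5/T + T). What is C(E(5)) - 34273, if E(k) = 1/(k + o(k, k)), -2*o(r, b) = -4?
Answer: -34273 + √1722/7 ≈ -34267.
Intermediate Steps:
o(r, b) = 2 (o(r, b) = -½*(-4) = 2)
E(k) = 1/(2 + k) (E(k) = 1/(k + 2) = 1/(2 + k))
C(T) = √(T + 5/T)
C(E(5)) - 34273 = √(1/(2 + 5) + 5/(1/(2 + 5))) - 34273 = √(1/7 + 5/(1/7)) - 34273 = √(⅐ + 5/(⅐)) - 34273 = √(⅐ + 5*7) - 34273 = √(⅐ + 35) - 34273 = √(246/7) - 34273 = √1722/7 - 34273 = -34273 + √1722/7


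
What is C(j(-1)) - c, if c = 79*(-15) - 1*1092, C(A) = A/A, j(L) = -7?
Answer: 2278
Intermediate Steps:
C(A) = 1
c = -2277 (c = -1185 - 1092 = -2277)
C(j(-1)) - c = 1 - 1*(-2277) = 1 + 2277 = 2278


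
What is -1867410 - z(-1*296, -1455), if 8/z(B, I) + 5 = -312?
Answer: -591968962/317 ≈ -1.8674e+6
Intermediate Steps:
z(B, I) = -8/317 (z(B, I) = 8/(-5 - 312) = 8/(-317) = 8*(-1/317) = -8/317)
-1867410 - z(-1*296, -1455) = -1867410 - 1*(-8/317) = -1867410 + 8/317 = -591968962/317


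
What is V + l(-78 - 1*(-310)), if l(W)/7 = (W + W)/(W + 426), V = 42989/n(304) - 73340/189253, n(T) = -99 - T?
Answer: -366077203651/3584641073 ≈ -102.12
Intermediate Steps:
V = -8165353237/76268959 (V = 42989/(-99 - 1*304) - 73340/189253 = 42989/(-99 - 304) - 73340*1/189253 = 42989/(-403) - 73340/189253 = 42989*(-1/403) - 73340/189253 = -42989/403 - 73340/189253 = -8165353237/76268959 ≈ -107.06)
l(W) = 14*W/(426 + W) (l(W) = 7*((W + W)/(W + 426)) = 7*((2*W)/(426 + W)) = 7*(2*W/(426 + W)) = 14*W/(426 + W))
V + l(-78 - 1*(-310)) = -8165353237/76268959 + 14*(-78 - 1*(-310))/(426 + (-78 - 1*(-310))) = -8165353237/76268959 + 14*(-78 + 310)/(426 + (-78 + 310)) = -8165353237/76268959 + 14*232/(426 + 232) = -8165353237/76268959 + 14*232/658 = -8165353237/76268959 + 14*232*(1/658) = -8165353237/76268959 + 232/47 = -366077203651/3584641073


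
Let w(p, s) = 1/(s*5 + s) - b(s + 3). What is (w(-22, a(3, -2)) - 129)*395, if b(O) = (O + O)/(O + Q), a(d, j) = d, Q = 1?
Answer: -6502885/126 ≈ -51610.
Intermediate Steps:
b(O) = 2*O/(1 + O) (b(O) = (O + O)/(O + 1) = (2*O)/(1 + O) = 2*O/(1 + O))
w(p, s) = 1/(6*s) - 2*(3 + s)/(4 + s) (w(p, s) = 1/(s*5 + s) - 2*(s + 3)/(1 + (s + 3)) = 1/(5*s + s) - 2*(3 + s)/(1 + (3 + s)) = 1/(6*s) - 2*(3 + s)/(4 + s))
(w(-22, a(3, -2)) - 129)*395 = ((⅙)*(4 - 35*3 - 12*3²)/(3*(4 + 3)) - 129)*395 = ((⅙)*(⅓)*(4 - 105 - 12*9)/7 - 129)*395 = ((⅙)*(⅓)*(⅐)*(4 - 105 - 108) - 129)*395 = ((⅙)*(⅓)*(⅐)*(-209) - 129)*395 = (-209/126 - 129)*395 = -16463/126*395 = -6502885/126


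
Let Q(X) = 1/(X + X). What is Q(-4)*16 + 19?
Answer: 17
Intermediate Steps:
Q(X) = 1/(2*X)
Q(-4)*16 + 19 = ((½)/(-4))*16 + 19 = ((½)*(-¼))*16 + 19 = -⅛*16 + 19 = -2 + 19 = 17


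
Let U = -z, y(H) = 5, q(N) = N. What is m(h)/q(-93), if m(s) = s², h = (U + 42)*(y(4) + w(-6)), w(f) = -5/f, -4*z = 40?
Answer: -828100/837 ≈ -989.37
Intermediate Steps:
z = -10 (z = -¼*40 = -10)
U = 10 (U = -1*(-10) = 10)
h = 910/3 (h = (10 + 42)*(5 - 5/(-6)) = 52*(5 - 5*(-⅙)) = 52*(5 + ⅚) = 52*(35/6) = 910/3 ≈ 303.33)
m(h)/q(-93) = (910/3)²/(-93) = (828100/9)*(-1/93) = -828100/837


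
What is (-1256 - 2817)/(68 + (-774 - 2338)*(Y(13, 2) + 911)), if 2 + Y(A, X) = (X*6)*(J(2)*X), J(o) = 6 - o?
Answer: 4073/3127492 ≈ 0.0013023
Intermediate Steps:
Y(A, X) = -2 + 24*X² (Y(A, X) = -2 + (X*6)*((6 - 1*2)*X) = -2 + (6*X)*((6 - 2)*X) = -2 + (6*X)*(4*X) = -2 + 24*X²)
(-1256 - 2817)/(68 + (-774 - 2338)*(Y(13, 2) + 911)) = (-1256 - 2817)/(68 + (-774 - 2338)*((-2 + 24*2²) + 911)) = -4073/(68 - 3112*((-2 + 24*4) + 911)) = -4073/(68 - 3112*((-2 + 96) + 911)) = -4073/(68 - 3112*(94 + 911)) = -4073/(68 - 3112*1005) = -4073/(68 - 3127560) = -4073/(-3127492) = -4073*(-1/3127492) = 4073/3127492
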